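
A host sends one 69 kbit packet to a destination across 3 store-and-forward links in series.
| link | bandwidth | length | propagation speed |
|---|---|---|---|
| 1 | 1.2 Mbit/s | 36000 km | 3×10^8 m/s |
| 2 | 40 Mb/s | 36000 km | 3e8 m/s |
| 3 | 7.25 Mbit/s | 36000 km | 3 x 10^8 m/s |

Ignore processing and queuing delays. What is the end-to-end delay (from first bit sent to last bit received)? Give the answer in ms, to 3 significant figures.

429 ms

L = 69000 bits.
Transmission delays (L/R per hop): 57.5, 1.725, 9.51724 ms; sum = 68.7422 ms.
Propagation delays (d/s per hop): 120, 120, 120 ms; sum = 360 ms.
End-to-end = 429 ms.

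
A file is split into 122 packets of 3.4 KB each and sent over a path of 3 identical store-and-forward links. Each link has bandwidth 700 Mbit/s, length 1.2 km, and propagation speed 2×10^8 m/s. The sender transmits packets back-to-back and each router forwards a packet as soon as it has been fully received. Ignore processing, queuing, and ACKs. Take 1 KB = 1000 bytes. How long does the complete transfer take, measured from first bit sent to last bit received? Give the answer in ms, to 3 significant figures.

Per-hop transmission t_tx = L/R = 27200/700000000 = 0.0388571 ms.
Per-hop propagation t_prop = 1200/200000000 = 0.006 ms.
Pipeline fill: first packet needs 3·t_tx to clear all hops; remaining 121 packets each add one t_tx.
Total = (3+122-1)·t_tx + 3·t_prop = 124·0.0388571 + 3·0.006 = 4.84 ms.

4.84 ms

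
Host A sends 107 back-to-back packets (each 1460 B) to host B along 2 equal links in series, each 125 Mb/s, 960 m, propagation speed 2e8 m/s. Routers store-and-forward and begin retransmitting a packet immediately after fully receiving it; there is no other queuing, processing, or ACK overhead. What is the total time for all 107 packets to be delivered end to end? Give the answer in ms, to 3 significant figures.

Per-hop transmission t_tx = L/R = 11680/125000000 = 0.09344 ms.
Per-hop propagation t_prop = 960/200000000 = 0.0048 ms.
Pipeline fill: first packet needs 2·t_tx to clear all hops; remaining 106 packets each add one t_tx.
Total = (2+107-1)·t_tx + 2·t_prop = 108·0.09344 + 2·0.0048 = 10.1 ms.

10.1 ms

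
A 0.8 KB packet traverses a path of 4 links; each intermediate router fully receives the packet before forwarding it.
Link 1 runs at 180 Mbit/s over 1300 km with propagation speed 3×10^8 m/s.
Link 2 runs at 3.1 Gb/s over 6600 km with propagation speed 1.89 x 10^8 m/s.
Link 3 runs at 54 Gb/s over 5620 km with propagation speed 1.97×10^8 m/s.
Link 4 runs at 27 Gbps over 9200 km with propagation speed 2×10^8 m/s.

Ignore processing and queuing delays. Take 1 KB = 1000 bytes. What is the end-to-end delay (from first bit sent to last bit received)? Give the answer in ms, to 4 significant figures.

L = 6400 bits.
Transmission delays (L/R per hop): 0.0355556, 0.00206452, 0.000118519, 0.000237037 ms; sum = 0.0379756 ms.
Propagation delays (d/s per hop): 4.33333, 34.9206, 28.5279, 46 ms; sum = 113.782 ms.
End-to-end = 113.8 ms.

113.8 ms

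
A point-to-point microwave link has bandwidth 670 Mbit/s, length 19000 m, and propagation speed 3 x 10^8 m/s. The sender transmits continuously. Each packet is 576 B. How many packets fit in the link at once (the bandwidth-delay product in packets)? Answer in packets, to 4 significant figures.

Propagation delay = 19000 / 300000000 = 6.33333e-05 s.
BDP = R × t_prop = 670000000 × 6.33333e-05 = 42433.3 bits.
In packets of 4608 bits: 9.209 packets.

9.209 packets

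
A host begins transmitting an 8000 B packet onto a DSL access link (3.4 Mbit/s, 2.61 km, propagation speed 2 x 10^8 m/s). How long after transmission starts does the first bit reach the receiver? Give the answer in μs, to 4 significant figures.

First bit experiences only propagation delay: d/s = 2610/200000000 = 13.05 μs.

13.05 μs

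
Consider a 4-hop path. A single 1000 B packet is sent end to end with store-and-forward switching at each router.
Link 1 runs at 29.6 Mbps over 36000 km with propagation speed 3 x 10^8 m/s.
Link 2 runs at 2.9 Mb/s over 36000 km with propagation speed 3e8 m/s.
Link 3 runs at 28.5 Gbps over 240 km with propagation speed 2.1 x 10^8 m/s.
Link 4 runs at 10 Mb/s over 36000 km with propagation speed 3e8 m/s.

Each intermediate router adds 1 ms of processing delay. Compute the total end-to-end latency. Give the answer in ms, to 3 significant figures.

368 ms

L = 1000 × 8 = 8000 bits.
Transmission delays (L/R per hop): 0.27027, 2.75862, 0.000280702, 0.8 ms; sum = 3.82917 ms.
Propagation delays (d/s per hop): 120, 120, 1.14286, 120 ms; sum = 361.143 ms.
Processing at 3 router(s): 3 × 1 ms = 3 ms.
End-to-end = 368 ms.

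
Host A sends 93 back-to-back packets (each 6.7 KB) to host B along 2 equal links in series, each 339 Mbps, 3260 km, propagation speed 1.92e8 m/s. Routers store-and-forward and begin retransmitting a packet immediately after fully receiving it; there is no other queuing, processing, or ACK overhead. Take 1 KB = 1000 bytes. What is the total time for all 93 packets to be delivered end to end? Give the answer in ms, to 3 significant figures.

Per-hop transmission t_tx = L/R = 53600/339000000 = 0.158112 ms.
Per-hop propagation t_prop = 3260000/192000000 = 16.9792 ms.
Pipeline fill: first packet needs 2·t_tx to clear all hops; remaining 92 packets each add one t_tx.
Total = (2+93-1)·t_tx + 2·t_prop = 94·0.158112 + 2·16.9792 = 48.8 ms.

48.8 ms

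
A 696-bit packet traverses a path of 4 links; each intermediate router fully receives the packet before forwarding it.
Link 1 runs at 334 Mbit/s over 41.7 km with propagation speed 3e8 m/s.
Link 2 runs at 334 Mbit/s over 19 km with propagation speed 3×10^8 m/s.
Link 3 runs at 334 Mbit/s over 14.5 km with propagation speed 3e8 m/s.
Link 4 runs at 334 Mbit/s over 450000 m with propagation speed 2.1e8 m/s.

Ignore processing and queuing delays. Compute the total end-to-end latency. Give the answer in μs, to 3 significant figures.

Transmission delay per hop = L/R = 696/334000000 = 2.08383 μs; 4 hops → 8.33533 μs.
Propagation delays (d/s per hop): 139, 63.3333, 48.3333, 2142.86 μs; sum = 2393.52 μs.
End-to-end = 2400 μs.

2400 μs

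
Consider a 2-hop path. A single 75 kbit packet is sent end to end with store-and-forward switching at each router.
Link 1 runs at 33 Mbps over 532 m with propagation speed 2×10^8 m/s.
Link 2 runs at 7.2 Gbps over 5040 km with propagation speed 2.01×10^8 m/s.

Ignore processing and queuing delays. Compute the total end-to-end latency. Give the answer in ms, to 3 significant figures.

L = 75000 bits.
Transmission delays (L/R per hop): 2.27273, 0.0104167 ms; sum = 2.28314 ms.
Propagation delays (d/s per hop): 0.00266, 25.0746 ms; sum = 25.0773 ms.
End-to-end = 27.4 ms.

27.4 ms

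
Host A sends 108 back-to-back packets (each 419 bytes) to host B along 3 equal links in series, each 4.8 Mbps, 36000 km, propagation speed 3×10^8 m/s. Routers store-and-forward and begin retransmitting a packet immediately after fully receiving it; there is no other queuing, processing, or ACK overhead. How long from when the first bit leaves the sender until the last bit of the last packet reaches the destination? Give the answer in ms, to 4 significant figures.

Per-hop transmission t_tx = L/R = 3352/4800000 = 0.698333 ms.
Per-hop propagation t_prop = 36000000/300000000 = 120 ms.
Pipeline fill: first packet needs 3·t_tx to clear all hops; remaining 107 packets each add one t_tx.
Total = (3+108-1)·t_tx + 3·t_prop = 110·0.698333 + 3·120 = 436.8 ms.

436.8 ms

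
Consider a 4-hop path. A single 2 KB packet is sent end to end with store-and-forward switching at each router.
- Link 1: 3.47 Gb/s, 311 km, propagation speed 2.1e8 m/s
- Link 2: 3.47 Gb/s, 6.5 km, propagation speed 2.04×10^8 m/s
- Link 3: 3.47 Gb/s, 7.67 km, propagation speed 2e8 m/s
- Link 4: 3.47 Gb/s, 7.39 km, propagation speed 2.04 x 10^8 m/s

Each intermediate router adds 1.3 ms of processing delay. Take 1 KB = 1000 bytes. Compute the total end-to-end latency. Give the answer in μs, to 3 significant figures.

L = 16000 bits.
Transmission delay per hop = L/R = 16000/3470000000 = 4.61095 μs; 4 hops → 18.4438 μs.
Propagation delays (d/s per hop): 1480.95, 31.8627, 38.35, 36.2255 μs; sum = 1587.39 μs.
Processing at 3 router(s): 3 × 1.3 ms = 3900 μs.
End-to-end = 5510 μs.

5510 μs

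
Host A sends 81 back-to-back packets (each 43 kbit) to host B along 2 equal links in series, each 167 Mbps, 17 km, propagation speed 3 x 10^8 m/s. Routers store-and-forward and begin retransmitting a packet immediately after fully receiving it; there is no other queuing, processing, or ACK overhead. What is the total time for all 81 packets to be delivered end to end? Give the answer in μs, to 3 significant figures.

Per-hop transmission t_tx = L/R = 43000/167000000 = 257.485 μs.
Per-hop propagation t_prop = 17000/300000000 = 56.6667 μs.
Pipeline fill: first packet needs 2·t_tx to clear all hops; remaining 80 packets each add one t_tx.
Total = (2+81-1)·t_tx + 2·t_prop = 82·257.485 + 2·56.6667 = 21200 μs.

21200 μs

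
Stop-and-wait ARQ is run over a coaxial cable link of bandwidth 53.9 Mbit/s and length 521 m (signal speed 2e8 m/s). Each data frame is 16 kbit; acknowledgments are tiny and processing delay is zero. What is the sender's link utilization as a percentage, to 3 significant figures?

t_tx = L/R = 16000/53900000 = 0.000296846 s.
t_prop = 521/200000000 = 2.605e-06 s; RTT = 5.21e-06 s.
Cycle = t_tx + RTT = 0.000302056 s.
Utilization = t_tx / cycle = 0.000296846/0.000302056 = 98.3 %.

98.3 %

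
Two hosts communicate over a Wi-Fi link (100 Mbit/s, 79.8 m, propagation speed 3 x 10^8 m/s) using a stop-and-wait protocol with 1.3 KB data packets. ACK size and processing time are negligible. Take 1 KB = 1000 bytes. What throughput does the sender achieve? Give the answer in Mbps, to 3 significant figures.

t_tx = L/R = 10400/100000000 = 0.000104 s.
t_prop = 79.8/300000000 = 2.66e-07 s; RTT = 5.32e-07 s.
Cycle = t_tx + RTT = 0.000104532 s.
Throughput = L / cycle = 10400 / 0.000104532 = 99.5 Mbps.

99.5 Mbps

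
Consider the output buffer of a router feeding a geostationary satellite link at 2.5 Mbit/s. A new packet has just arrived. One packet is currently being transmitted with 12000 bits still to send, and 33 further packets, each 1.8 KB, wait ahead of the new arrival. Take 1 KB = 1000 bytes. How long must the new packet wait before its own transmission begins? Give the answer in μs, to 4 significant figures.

Each queued packet: L/R = 14400/2500000 = 5760 μs.
33 queued → 190080 μs.
Plus remaining 12000 bits of current packet: 4800 μs.
Queuing delay = 194900 μs.

194900 μs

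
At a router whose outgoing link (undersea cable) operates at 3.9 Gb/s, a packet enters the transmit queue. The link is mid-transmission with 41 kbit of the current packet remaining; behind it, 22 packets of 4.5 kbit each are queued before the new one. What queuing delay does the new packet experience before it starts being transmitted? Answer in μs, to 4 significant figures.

Each queued packet: L/R = 4500/3900000000 = 1.15385 μs.
22 queued → 25.3846 μs.
Plus remaining 41000 bits of current packet: 10.5128 μs.
Queuing delay = 35.90 μs.

35.90 μs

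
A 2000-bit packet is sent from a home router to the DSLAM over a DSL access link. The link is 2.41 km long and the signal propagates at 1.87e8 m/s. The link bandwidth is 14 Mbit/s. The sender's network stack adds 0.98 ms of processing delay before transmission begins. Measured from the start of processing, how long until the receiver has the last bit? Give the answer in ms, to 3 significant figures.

1.14 ms

Transmission delay = L/R = 2000 / 14000000 = 0.142857 ms.
Propagation delay = d/s = 2410 m / 187000000 m/s = 0.0128877 ms.
Plus processing delay 0.98 ms = 0.98 ms.
Total = 1.14 ms.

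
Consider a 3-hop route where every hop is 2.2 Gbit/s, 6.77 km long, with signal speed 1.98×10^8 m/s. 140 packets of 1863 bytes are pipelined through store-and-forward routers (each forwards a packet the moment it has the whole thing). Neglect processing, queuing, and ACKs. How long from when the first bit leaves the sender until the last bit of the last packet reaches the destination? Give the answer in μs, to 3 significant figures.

1060 μs

Per-hop transmission t_tx = L/R = 14904/2200000000 = 6.77455 μs.
Per-hop propagation t_prop = 6770/198000000 = 34.1919 μs.
Pipeline fill: first packet needs 3·t_tx to clear all hops; remaining 139 packets each add one t_tx.
Total = (3+140-1)·t_tx + 3·t_prop = 142·6.77455 + 3·34.1919 = 1060 μs.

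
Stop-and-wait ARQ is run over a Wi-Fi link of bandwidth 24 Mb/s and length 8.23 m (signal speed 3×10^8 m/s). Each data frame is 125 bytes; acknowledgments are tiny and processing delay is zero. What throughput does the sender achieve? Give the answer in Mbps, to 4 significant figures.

t_tx = L/R = 1000/24000000 = 4.16667e-05 s.
t_prop = 8.23/300000000 = 2.74333e-08 s; RTT = 5.48667e-08 s.
Cycle = t_tx + RTT = 4.17215e-05 s.
Throughput = L / cycle = 1000 / 4.17215e-05 = 23.97 Mbps.

23.97 Mbps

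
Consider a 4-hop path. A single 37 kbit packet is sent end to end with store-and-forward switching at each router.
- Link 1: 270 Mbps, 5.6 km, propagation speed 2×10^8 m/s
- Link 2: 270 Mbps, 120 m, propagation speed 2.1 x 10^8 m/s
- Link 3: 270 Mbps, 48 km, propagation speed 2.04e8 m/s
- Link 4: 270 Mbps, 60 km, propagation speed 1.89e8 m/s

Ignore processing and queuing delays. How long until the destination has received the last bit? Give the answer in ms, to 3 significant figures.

1.13 ms

L = 37000 bits.
Transmission delay per hop = L/R = 37000/270000000 = 0.137037 ms; 4 hops → 0.548148 ms.
Propagation delays (d/s per hop): 0.028, 0.000571429, 0.235294, 0.31746 ms; sum = 0.581326 ms.
End-to-end = 1.13 ms.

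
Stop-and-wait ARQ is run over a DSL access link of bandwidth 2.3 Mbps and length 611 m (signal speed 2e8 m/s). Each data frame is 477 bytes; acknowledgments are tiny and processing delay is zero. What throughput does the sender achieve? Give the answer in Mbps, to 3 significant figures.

t_tx = L/R = 3816/2300000 = 0.00165913 s.
t_prop = 611/200000000 = 3.055e-06 s; RTT = 6.11e-06 s.
Cycle = t_tx + RTT = 0.00166524 s.
Throughput = L / cycle = 3816 / 0.00166524 = 2.29 Mbps.

2.29 Mbps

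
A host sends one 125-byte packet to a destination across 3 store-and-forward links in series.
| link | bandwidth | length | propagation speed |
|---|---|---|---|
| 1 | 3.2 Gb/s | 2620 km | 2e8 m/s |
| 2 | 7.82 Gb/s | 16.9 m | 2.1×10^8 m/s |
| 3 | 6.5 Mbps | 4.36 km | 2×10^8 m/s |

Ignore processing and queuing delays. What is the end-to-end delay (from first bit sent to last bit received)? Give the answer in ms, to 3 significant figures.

L = 125 × 8 = 1000 bits.
Transmission delays (L/R per hop): 0.0003125, 0.000127877, 0.153846 ms; sum = 0.154287 ms.
Propagation delays (d/s per hop): 13.1, 8.04762e-05, 0.0218 ms; sum = 13.1219 ms.
End-to-end = 13.3 ms.

13.3 ms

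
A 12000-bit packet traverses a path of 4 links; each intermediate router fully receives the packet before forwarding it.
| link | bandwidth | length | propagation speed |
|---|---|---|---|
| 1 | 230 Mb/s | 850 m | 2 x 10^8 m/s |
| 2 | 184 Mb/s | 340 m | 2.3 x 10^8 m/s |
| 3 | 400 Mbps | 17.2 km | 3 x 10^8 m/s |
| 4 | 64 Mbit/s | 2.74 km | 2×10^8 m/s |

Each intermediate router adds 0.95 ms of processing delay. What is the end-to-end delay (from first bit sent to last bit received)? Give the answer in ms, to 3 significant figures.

Transmission delays (L/R per hop): 0.0521739, 0.0652174, 0.03, 0.1875 ms; sum = 0.334891 ms.
Propagation delays (d/s per hop): 0.00425, 0.00147826, 0.0573333, 0.0137 ms; sum = 0.0767616 ms.
Processing at 3 router(s): 3 × 0.95 ms = 2.85 ms.
End-to-end = 3.26 ms.

3.26 ms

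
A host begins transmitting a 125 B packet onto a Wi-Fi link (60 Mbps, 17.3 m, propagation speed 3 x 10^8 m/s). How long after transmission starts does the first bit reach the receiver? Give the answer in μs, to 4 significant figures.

First bit experiences only propagation delay: d/s = 17.3/300000000 = 0.05767 μs.

0.05767 μs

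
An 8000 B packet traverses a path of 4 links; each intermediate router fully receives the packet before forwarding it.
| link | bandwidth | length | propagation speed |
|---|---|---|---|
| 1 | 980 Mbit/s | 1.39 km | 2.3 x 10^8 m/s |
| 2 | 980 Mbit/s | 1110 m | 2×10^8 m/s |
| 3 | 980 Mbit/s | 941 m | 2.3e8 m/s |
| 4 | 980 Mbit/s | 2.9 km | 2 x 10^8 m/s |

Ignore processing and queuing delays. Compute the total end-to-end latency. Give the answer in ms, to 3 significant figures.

L = 8000 × 8 = 64000 bits.
Transmission delay per hop = L/R = 64000/980000000 = 0.0653061 ms; 4 hops → 0.261224 ms.
Propagation delays (d/s per hop): 0.00604348, 0.00555, 0.0040913, 0.0145 ms; sum = 0.0301848 ms.
End-to-end = 0.291 ms.

0.291 ms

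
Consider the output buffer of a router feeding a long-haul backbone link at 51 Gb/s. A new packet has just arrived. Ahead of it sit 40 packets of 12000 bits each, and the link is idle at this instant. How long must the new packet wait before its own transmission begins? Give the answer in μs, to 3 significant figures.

9.41 μs

Each queued packet: L/R = 12000/51000000000 = 0.235294 μs.
40 queued → 9.41176 μs.
Queuing delay = 9.41 μs.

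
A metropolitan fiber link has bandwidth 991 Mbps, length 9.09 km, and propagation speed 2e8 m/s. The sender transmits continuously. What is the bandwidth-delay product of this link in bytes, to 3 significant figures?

5630 bytes

Propagation delay = 9090 / 200000000 = 4.545e-05 s.
BDP = R × t_prop = 991000000 × 4.545e-05 = 45041 bits.
In bytes: 45041/8 = 5630 bytes.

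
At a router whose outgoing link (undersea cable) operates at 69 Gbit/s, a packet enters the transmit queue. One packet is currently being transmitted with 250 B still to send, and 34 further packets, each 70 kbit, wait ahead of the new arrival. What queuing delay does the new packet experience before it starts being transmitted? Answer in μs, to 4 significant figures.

34.52 μs

Each queued packet: L/R = 70000/69000000000 = 1.01449 μs.
34 queued → 34.4928 μs.
Plus remaining 2000 bits of current packet: 0.0289855 μs.
Queuing delay = 34.52 μs.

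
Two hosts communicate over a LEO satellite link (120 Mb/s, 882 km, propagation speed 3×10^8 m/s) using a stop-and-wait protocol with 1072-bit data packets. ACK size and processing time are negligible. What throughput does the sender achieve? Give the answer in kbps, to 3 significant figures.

t_tx = L/R = 1072/120000000 = 8.93333e-06 s.
t_prop = 882000/300000000 = 0.00294 s; RTT = 0.00588 s.
Cycle = t_tx + RTT = 0.00588893 s.
Throughput = L / cycle = 1072 / 0.00588893 = 182 kbps.

182 kbps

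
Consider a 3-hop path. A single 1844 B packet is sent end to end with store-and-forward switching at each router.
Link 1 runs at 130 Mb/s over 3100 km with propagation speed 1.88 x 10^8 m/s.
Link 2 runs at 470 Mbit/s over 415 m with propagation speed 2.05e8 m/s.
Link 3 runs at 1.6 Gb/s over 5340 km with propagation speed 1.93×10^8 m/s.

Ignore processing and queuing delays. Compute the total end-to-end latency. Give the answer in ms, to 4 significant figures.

L = 1844 × 8 = 14752 bits.
Transmission delays (L/R per hop): 0.113477, 0.0313872, 0.00922 ms; sum = 0.154084 ms.
Propagation delays (d/s per hop): 16.4894, 0.00202439, 27.6684 ms; sum = 44.1598 ms.
End-to-end = 44.31 ms.

44.31 ms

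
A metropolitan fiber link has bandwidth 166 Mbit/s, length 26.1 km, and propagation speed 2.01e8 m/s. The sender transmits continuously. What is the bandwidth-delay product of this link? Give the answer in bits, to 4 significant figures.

Propagation delay = 26100 / 2.01e+08 = 0.000129851 s.
BDP = R × t_prop = 166000000 × 0.000129851 = 21555.2 bits.

21560 bits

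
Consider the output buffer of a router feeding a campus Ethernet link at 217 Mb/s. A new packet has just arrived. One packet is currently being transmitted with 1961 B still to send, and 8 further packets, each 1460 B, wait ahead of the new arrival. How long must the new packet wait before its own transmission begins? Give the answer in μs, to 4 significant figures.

Each queued packet: L/R = 11680/217000000 = 53.8249 μs.
8 queued → 430.599 μs.
Plus remaining 15688 bits of current packet: 72.2949 μs.
Queuing delay = 502.9 μs.

502.9 μs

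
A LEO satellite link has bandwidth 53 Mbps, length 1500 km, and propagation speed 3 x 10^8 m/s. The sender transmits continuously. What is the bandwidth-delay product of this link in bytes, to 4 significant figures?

Propagation delay = 1500000 / 300000000 = 0.005 s.
BDP = R × t_prop = 53000000 × 0.005 = 265000 bits.
In bytes: 265000/8 = 33130 bytes.

33130 bytes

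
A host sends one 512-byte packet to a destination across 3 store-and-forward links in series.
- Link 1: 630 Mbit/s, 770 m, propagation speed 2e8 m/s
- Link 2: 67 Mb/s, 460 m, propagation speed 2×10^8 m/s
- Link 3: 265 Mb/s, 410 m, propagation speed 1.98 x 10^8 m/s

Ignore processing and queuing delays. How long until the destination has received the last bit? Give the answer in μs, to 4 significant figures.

91.31 μs

L = 512 × 8 = 4096 bits.
Transmission delays (L/R per hop): 6.50159, 61.1343, 15.4566 μs; sum = 83.0925 μs.
Propagation delays (d/s per hop): 3.85, 2.3, 2.07071 μs; sum = 8.22071 μs.
End-to-end = 91.31 μs.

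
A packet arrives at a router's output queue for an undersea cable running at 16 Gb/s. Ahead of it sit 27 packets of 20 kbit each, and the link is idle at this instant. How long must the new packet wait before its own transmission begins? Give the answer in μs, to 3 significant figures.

Each queued packet: L/R = 20000/16000000000 = 1.25 μs.
27 queued → 33.75 μs.
Queuing delay = 33.8 μs.

33.8 μs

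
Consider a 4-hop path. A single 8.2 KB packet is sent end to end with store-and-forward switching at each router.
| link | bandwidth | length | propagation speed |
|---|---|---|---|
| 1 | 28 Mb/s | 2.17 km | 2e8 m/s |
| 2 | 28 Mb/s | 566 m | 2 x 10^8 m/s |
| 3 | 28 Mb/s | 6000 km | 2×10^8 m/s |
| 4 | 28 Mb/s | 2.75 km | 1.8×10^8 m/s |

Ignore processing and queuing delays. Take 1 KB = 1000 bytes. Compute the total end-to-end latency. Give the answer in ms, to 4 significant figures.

39.40 ms

L = 65600 bits.
Transmission delay per hop = L/R = 65600/28000000 = 2.34286 ms; 4 hops → 9.37143 ms.
Propagation delays (d/s per hop): 0.01085, 0.00283, 30, 0.0152778 ms; sum = 30.029 ms.
End-to-end = 39.40 ms.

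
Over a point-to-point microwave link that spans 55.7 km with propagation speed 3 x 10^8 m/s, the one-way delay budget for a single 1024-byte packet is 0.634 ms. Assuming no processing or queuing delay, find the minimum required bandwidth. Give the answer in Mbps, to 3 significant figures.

18.3 Mbps

L = 8192 bits.
Propagation delay = 55700 / 300000000 = 0.185667 ms.
Transmission budget = 0.634 − 0.185667 = 0.448333 ms.
R ≥ L / t_tx = 8192 bits / 0.000448333 s = 18.3 Mbps.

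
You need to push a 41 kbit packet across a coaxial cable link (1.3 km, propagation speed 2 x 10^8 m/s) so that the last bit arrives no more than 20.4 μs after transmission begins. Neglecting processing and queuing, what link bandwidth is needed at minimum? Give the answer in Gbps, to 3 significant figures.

Propagation delay = 1300 / 200000000 = 6.5 μs.
Transmission budget = 20.4 − 6.5 = 13.9 μs.
R ≥ L / t_tx = 41000 bits / 1.39e-05 s = 2.95 Gbps.

2.95 Gbps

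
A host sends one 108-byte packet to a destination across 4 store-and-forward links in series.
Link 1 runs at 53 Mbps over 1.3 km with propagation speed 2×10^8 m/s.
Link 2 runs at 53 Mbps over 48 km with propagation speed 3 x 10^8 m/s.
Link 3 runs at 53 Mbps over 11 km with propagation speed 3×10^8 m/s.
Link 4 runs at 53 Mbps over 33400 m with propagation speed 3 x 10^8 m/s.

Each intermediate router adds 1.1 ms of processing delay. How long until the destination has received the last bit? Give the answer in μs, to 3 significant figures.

L = 108 × 8 = 864 bits.
Transmission delay per hop = L/R = 864/53000000 = 16.3019 μs; 4 hops → 65.2075 μs.
Propagation delays (d/s per hop): 6.5, 160, 36.6667, 111.333 μs; sum = 314.5 μs.
Processing at 3 router(s): 3 × 1.1 ms = 3300 μs.
End-to-end = 3680 μs.

3680 μs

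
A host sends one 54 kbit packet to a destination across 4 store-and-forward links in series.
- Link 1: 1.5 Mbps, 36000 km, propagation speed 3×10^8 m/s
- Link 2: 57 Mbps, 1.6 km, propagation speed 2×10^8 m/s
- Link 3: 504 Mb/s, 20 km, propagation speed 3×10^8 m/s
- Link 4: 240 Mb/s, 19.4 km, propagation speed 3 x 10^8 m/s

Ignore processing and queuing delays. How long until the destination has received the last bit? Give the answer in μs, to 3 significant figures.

L = 54000 bits.
Transmission delays (L/R per hop): 36000, 947.368, 107.143, 225 μs; sum = 37279.5 μs.
Propagation delays (d/s per hop): 120000, 8, 66.6667, 64.6667 μs; sum = 120139 μs.
End-to-end = 157000 μs.

157000 μs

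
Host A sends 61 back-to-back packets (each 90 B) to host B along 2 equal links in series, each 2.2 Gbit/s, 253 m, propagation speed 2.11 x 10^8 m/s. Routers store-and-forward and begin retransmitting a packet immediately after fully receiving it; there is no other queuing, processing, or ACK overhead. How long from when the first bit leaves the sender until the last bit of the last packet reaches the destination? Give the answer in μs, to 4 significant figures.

Per-hop transmission t_tx = L/R = 720/2200000000 = 0.327273 μs.
Per-hop propagation t_prop = 253/211000000 = 1.19905 μs.
Pipeline fill: first packet needs 2·t_tx to clear all hops; remaining 60 packets each add one t_tx.
Total = (2+61-1)·t_tx + 2·t_prop = 62·0.327273 + 2·1.19905 = 22.69 μs.

22.69 μs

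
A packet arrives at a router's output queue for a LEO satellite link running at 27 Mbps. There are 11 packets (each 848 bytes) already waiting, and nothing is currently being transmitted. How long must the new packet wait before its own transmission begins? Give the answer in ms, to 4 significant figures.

2.764 ms

Each queued packet: L/R = 6784/27000000 = 0.251259 ms.
11 queued → 2.76385 ms.
Queuing delay = 2.764 ms.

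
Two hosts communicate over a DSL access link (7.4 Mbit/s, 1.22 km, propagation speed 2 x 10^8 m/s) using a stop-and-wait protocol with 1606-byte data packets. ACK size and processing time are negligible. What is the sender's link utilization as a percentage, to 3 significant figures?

99.3 %

t_tx = L/R = 12848/7400000 = 0.00173622 s.
t_prop = 1220/200000000 = 6.1e-06 s; RTT = 1.22e-05 s.
Cycle = t_tx + RTT = 0.00174842 s.
Utilization = t_tx / cycle = 0.00173622/0.00174842 = 99.3 %.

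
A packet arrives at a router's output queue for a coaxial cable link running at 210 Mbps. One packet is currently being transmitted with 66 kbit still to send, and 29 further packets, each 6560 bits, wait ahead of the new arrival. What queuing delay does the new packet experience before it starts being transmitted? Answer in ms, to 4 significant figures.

1.220 ms

Each queued packet: L/R = 6560/210000000 = 0.0312381 ms.
29 queued → 0.905905 ms.
Plus remaining 66000 bits of current packet: 0.314286 ms.
Queuing delay = 1.220 ms.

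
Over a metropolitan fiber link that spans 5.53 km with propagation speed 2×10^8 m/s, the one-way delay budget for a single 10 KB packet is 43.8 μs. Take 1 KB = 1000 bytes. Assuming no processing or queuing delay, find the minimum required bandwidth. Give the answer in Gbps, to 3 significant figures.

L = 80000 bits.
Propagation delay = 5530 / 200000000 = 27.65 μs.
Transmission budget = 43.8 − 27.65 = 16.15 μs.
R ≥ L / t_tx = 80000 bits / 1.615e-05 s = 4.95 Gbps.

4.95 Gbps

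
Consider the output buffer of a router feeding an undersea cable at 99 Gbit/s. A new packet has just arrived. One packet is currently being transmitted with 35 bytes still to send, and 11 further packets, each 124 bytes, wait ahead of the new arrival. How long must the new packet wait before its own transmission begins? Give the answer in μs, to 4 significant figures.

0.1131 μs

Each queued packet: L/R = 992/99000000000 = 0.0100202 μs.
11 queued → 0.110222 μs.
Plus remaining 280 bits of current packet: 0.00282828 μs.
Queuing delay = 0.1131 μs.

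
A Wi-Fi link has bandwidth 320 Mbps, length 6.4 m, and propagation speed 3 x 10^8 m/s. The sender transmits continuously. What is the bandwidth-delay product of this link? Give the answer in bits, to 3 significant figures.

6.83 bits

Propagation delay = 6.4 / 300000000 = 2.13333e-08 s.
BDP = R × t_prop = 320000000 × 2.13333e-08 = 6.82667 bits.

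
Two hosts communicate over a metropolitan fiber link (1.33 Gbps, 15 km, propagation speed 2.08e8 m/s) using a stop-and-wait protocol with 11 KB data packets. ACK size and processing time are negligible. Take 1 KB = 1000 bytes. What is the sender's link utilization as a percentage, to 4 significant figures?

t_tx = L/R = 88000/1330000000 = 6.61654e-05 s.
t_prop = 15000/208000000 = 7.21154e-05 s; RTT = 0.000144231 s.
Cycle = t_tx + RTT = 0.000210396 s.
Utilization = t_tx / cycle = 6.61654e-05/0.000210396 = 31.45 %.

31.45 %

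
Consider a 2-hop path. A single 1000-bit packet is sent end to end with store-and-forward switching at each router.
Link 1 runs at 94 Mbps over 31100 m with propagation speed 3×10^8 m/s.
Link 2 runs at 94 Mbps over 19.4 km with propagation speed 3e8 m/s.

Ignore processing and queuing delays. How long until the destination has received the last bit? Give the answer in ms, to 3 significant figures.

0.190 ms

Transmission delay per hop = L/R = 1000/94000000 = 0.0106383 ms; 2 hops → 0.0212766 ms.
Propagation delays (d/s per hop): 0.103667, 0.0646667 ms; sum = 0.168333 ms.
End-to-end = 0.190 ms.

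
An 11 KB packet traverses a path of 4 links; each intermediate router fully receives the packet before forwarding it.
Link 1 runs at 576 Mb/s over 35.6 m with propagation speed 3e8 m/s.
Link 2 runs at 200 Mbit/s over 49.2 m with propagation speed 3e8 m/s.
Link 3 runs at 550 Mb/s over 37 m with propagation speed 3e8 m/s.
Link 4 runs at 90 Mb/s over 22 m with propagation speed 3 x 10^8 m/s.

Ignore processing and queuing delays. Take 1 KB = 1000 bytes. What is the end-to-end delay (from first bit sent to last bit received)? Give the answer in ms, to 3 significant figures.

L = 88000 bits.
Transmission delays (L/R per hop): 0.152778, 0.44, 0.16, 0.977778 ms; sum = 1.73056 ms.
Propagation delays (d/s per hop): 0.000118667, 0.000164, 0.000123333, 7.33333e-05 ms; sum = 0.000479333 ms.
End-to-end = 1.73 ms.

1.73 ms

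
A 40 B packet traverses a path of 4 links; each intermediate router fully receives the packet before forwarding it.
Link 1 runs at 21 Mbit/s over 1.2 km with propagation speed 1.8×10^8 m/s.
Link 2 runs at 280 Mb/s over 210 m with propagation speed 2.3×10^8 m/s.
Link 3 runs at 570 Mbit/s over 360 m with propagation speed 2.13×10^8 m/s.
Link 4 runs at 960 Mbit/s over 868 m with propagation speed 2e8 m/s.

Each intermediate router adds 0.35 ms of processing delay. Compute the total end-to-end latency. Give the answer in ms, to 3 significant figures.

L = 40 × 8 = 320 bits.
Transmission delays (L/R per hop): 0.0152381, 0.00114286, 0.000561404, 0.000333333 ms; sum = 0.0172757 ms.
Propagation delays (d/s per hop): 0.00666667, 0.000913043, 0.00169014, 0.00434 ms; sum = 0.0136099 ms.
Processing at 3 router(s): 3 × 0.35 ms = 1.05 ms.
End-to-end = 1.08 ms.

1.08 ms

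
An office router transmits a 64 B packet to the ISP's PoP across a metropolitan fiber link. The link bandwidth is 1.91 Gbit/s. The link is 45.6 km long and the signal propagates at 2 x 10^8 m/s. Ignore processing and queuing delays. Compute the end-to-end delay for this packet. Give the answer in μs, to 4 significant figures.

L = 64 × 8 = 512 bits.
Transmission delay = L/R = 512 / 1910000000 = 0.268063 μs.
Propagation delay = d/s = 45600 m / 200000000 m/s = 228 μs.
Total = 228.3 μs.

228.3 μs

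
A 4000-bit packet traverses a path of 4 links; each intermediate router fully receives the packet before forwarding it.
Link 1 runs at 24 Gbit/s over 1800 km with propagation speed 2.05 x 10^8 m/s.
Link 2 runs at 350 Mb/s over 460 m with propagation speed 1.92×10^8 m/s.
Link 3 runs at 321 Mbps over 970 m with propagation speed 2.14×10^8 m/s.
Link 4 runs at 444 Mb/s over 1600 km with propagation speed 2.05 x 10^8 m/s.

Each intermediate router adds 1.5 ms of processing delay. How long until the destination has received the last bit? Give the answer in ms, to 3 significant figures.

Transmission delays (L/R per hop): 0.000166667, 0.0114286, 0.0124611, 0.00900901 ms; sum = 0.0330653 ms.
Propagation delays (d/s per hop): 8.78049, 0.00239583, 0.00453271, 7.80488 ms; sum = 16.5923 ms.
Processing at 3 router(s): 3 × 1.5 ms = 4.5 ms.
End-to-end = 21.1 ms.

21.1 ms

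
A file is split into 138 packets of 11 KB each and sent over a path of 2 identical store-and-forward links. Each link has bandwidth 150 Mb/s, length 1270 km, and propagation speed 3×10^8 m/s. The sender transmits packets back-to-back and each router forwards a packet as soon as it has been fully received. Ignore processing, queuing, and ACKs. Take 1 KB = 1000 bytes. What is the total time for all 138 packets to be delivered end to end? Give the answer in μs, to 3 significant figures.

90000 μs

Per-hop transmission t_tx = L/R = 88000/150000000 = 586.667 μs.
Per-hop propagation t_prop = 1270000/300000000 = 4233.33 μs.
Pipeline fill: first packet needs 2·t_tx to clear all hops; remaining 137 packets each add one t_tx.
Total = (2+138-1)·t_tx + 2·t_prop = 139·586.667 + 2·4233.33 = 90000 μs.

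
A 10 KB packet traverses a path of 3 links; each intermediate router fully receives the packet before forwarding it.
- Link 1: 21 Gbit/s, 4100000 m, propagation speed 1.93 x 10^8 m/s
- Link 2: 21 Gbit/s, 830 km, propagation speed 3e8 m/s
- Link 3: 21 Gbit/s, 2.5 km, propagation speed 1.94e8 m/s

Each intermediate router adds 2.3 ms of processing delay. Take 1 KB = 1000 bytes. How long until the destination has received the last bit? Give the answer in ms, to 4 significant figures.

28.63 ms

L = 80000 bits.
Transmission delay per hop = L/R = 80000/21000000000 = 0.00380952 ms; 3 hops → 0.0114286 ms.
Propagation delays (d/s per hop): 21.2435, 2.76667, 0.0128866 ms; sum = 24.0231 ms.
Processing at 2 router(s): 2 × 2.3 ms = 4.6 ms.
End-to-end = 28.63 ms.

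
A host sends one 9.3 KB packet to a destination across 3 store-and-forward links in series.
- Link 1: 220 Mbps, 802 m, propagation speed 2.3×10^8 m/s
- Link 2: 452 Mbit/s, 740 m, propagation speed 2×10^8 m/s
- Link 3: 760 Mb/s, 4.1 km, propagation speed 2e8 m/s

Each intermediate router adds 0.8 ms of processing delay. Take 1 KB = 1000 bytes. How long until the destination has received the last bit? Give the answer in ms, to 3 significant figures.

L = 74400 bits.
Transmission delays (L/R per hop): 0.338182, 0.164602, 0.0978947 ms; sum = 0.600678 ms.
Propagation delays (d/s per hop): 0.00348696, 0.0037, 0.0205 ms; sum = 0.027687 ms.
Processing at 2 router(s): 2 × 0.8 ms = 1.6 ms.
End-to-end = 2.23 ms.

2.23 ms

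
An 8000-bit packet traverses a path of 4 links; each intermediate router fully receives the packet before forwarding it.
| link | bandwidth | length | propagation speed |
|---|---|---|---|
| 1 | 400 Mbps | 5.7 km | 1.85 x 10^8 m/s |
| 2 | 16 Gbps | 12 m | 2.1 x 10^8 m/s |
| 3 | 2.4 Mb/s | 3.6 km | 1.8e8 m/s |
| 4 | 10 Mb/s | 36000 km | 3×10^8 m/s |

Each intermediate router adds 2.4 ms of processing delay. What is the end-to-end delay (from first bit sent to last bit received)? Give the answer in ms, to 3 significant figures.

Transmission delays (L/R per hop): 0.02, 0.0005, 3.33333, 0.8 ms; sum = 4.15383 ms.
Propagation delays (d/s per hop): 0.0308108, 5.71429e-05, 0.02, 120 ms; sum = 120.051 ms.
Processing at 3 router(s): 3 × 2.4 ms = 7.2 ms.
End-to-end = 131 ms.

131 ms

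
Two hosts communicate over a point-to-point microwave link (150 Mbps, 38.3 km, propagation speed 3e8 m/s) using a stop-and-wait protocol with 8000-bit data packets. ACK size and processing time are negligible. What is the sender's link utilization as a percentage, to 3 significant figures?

17.3 %

t_tx = L/R = 8000/150000000 = 5.33333e-05 s.
t_prop = 38300/300000000 = 0.000127667 s; RTT = 0.000255333 s.
Cycle = t_tx + RTT = 0.000308667 s.
Utilization = t_tx / cycle = 5.33333e-05/0.000308667 = 17.3 %.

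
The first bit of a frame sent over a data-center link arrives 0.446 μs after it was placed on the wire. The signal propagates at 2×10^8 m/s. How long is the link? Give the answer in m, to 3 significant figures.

89.2 m

d = s × t_prop = 200000000 × 4.46e-07 = 89.2 m.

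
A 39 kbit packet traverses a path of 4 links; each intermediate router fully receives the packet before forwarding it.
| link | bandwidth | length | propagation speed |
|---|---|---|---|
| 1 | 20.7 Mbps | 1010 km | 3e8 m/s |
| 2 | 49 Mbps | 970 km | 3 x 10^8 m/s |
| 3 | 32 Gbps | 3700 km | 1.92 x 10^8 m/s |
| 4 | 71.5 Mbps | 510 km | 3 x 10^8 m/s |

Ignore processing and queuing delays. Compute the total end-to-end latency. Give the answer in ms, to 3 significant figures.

L = 39000 bits.
Transmission delays (L/R per hop): 1.88406, 0.795918, 0.00121875, 0.545455 ms; sum = 3.22665 ms.
Propagation delays (d/s per hop): 3.36667, 3.23333, 19.2708, 1.7 ms; sum = 27.5708 ms.
End-to-end = 30.8 ms.

30.8 ms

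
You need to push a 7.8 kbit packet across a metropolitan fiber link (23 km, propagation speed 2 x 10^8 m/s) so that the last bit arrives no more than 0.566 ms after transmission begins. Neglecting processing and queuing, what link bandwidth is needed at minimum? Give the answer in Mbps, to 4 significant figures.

Propagation delay = 23000 / 200000000 = 0.115 ms.
Transmission budget = 0.566 − 0.115 = 0.451 ms.
R ≥ L / t_tx = 7800 bits / 0.000451 s = 17.29 Mbps.

17.29 Mbps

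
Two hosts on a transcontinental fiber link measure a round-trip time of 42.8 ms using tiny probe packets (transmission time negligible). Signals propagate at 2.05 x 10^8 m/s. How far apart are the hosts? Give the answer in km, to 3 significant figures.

One-way propagation = RTT/2 = 21.4 ms.
d = s × t = 2.05e+08 × 0.0214 = 4390 km.

4390 km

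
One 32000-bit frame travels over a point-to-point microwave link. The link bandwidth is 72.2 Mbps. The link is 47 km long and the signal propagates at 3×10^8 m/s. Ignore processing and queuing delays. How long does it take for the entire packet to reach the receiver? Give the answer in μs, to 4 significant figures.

599.9 μs

Transmission delay = L/R = 32000 / 72200000 = 443.213 μs.
Propagation delay = d/s = 47000 m / 300000000 m/s = 156.667 μs.
Total = 599.9 μs.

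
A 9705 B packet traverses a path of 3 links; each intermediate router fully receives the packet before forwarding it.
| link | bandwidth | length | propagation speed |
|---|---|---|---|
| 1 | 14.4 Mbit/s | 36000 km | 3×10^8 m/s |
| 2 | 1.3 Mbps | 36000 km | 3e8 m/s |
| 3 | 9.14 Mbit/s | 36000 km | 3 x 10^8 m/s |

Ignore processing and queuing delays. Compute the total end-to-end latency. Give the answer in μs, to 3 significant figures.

L = 9705 × 8 = 77640 bits.
Transmission delays (L/R per hop): 5391.67, 59723.1, 8494.53 μs; sum = 73609.3 μs.
Propagation delays (d/s per hop): 120000, 120000, 120000 μs; sum = 360000 μs.
End-to-end = 434000 μs.

434000 μs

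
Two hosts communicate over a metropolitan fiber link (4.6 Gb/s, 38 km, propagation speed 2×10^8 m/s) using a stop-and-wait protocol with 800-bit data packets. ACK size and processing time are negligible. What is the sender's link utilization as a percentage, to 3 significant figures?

0.0457 %

t_tx = L/R = 800/4600000000 = 1.73913e-07 s.
t_prop = 38000/200000000 = 0.00019 s; RTT = 0.00038 s.
Cycle = t_tx + RTT = 0.000380174 s.
Utilization = t_tx / cycle = 1.73913e-07/0.000380174 = 0.0457 %.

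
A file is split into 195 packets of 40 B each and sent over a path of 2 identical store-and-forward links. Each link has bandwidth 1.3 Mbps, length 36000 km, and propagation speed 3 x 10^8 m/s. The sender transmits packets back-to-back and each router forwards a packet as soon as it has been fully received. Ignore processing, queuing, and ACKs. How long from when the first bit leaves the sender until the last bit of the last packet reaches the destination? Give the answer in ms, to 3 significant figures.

288 ms

Per-hop transmission t_tx = L/R = 320/1300000 = 0.246154 ms.
Per-hop propagation t_prop = 36000000/300000000 = 120 ms.
Pipeline fill: first packet needs 2·t_tx to clear all hops; remaining 194 packets each add one t_tx.
Total = (2+195-1)·t_tx + 2·t_prop = 196·0.246154 + 2·120 = 288 ms.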